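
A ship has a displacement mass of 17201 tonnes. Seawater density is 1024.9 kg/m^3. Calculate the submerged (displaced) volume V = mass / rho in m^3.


Formula: V = mass / rho
Step 1 — convert tonnes to kg: 17201 t * 1000 = 17201000 kg
Step 2 — V = 17201000 / 1024.9 ≈ 16783 m^3 (5 s.f.)

16783 m^3


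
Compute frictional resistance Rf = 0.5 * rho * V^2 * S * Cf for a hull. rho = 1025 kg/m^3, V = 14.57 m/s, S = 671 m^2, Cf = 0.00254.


Formula: Rf = 0.5 * rho * V^2 * S * Cf
Step 1 — V^2 = 14.57^2 = 212.2849
Step 2 — 0.5 * rho * V^2 = 0.5 * 1025 * 212.2849 = 108796.01125
Step 3 — Rf = 108796.01125 * 671 * 0.00254 ≈ 185430 N (5 s.f.)

185430 N


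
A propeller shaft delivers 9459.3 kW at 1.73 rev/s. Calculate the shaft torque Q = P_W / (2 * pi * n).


Formula: Q = P_W / (2 * pi * n)
Step 1 — P_W = 9459.3 kW * 1000 = 9459300.0 W
Step 2 — 2 * pi * n = 2 * pi * 1.73 = 10.869911
Step 3 — Q = 9459300.0 / 10.869911 ≈ 870230 N·m (5 s.f.)

870230 N·m


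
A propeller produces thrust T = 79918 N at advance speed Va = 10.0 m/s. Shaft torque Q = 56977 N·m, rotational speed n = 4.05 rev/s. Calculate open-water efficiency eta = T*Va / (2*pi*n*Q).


Formula: eta = T * Va / (2 * pi * n * Q)
Step 1 — numerator = T * Va = 79918 * 10.0 = 799180.0
Step 2 — 2 * pi * n = 2 * pi * 4.05 = 25.4469
Step 3 — denominator = 25.4469 * 56977 = 1449888.02
Step 4 — eta = 799180.0 / 1449888.02 ≈ 0.55120 (5 s.f.)

0.55120


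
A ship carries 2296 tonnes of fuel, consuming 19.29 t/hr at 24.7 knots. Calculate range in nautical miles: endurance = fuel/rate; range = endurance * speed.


Formula: endurance = fuel / rate; range = endurance * speed
Step 1 — endurance = 2296 / 19.29 = 119.0254 hours
Step 2 — range = 119.0254 * 24.7 ≈ 2939.9 nautical miles (5 s.f.)

2939.9 NM


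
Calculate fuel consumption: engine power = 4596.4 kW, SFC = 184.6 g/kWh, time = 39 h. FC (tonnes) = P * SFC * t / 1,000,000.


Formula: FC (tonnes) = P * SFC * t / 1,000,000
Step 1 — P * SFC * t = 4596.4 * 184.6 * 39 = 33091322.16 g
Step 2 — FC (tonnes) = 33091322.16 / 1,000,000 ≈ 33.091 tonnes (5 s.f.)

33.091 tonnes


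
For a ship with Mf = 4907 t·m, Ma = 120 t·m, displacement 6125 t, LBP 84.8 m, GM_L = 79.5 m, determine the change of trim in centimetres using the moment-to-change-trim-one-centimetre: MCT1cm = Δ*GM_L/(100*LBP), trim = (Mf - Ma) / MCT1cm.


Formula: net trimming moment = Mf - Ma; MCT1cm = Δ*GM_L/(100*LBP); trim = net moment / MCT1cm
Step 1 — net trimming moment = 4907 - 120 = 4787 t·m
Step 2 — MCT1cm = 6125 * 79.5 / (100 * 84.8) = 57.4219 t·m/cm
Step 3 — trim = 4787 / 57.4219 ≈ 83.365 cm (5 s.f.)

83.365 cm


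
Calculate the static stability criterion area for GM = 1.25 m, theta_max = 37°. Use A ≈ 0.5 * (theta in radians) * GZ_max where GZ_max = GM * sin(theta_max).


Formula: GZ_max = GM * sin(theta); Area = 0.5 * theta_rad * GZ_max
Step 1 — GZ_max = 1.25 * sin(37°) = 1.25 * 0.601815 = 0.752269 m
Step 2 — theta_rad = 37 * pi/180 = 0.645772 rad
Step 3 — Area = 0.5 * 0.645772 * 0.752269 ≈ 0.24290 m·rad (5 s.f.)

0.24290 m·rad


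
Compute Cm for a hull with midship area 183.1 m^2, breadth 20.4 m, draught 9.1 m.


Formula: Cm = Am / (B * T)
Step 1 — B * T = 20.4 * 9.1 = 185.64 m^2
Step 2 — Cm = 183.1 / 185.64 ≈ 0.98632 (5 s.f.)

0.98632


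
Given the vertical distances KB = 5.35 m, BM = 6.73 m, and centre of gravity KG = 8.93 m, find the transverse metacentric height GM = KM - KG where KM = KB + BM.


Formula: GM = KB + BM - KG
Step 1 — KM = KB + BM = 5.35 + 6.73 = 12.08 m
Step 2 — GM = KM - KG = 12.08 - 8.93 = 3.15 m

3.15 m


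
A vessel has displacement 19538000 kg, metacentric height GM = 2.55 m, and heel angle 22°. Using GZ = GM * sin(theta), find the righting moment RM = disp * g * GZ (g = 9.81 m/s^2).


Formula: GZ = GM * sin(theta); RM = disp * g * GZ
Step 1 — GZ = 2.55 * sin(22°) = 2.55 * 0.374607 = 0.955248 m
Step 2 — RM = 19538000 * 9.81 * 0.955248 ≈ 183090000 N·m (5 s.f.)

183090000 N·m


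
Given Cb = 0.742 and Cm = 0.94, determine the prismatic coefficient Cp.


Formula: Cp = Cb / Cm
Substituting: Cp = 0.742 / 0.94
Result: Cp ≈ 0.78936 (5 s.f.)

0.78936


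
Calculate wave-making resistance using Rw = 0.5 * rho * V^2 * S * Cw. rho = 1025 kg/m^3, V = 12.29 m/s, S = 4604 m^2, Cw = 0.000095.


Formula: Rw = 0.5 * rho * V^2 * S * Cw
Step 1 — V^2 = 12.29^2 = 151.0441
Step 2 — 0.5 * rho * V^2 = 0.5 * 1025 * 151.0441 = 77410.10125
Step 3 — Rw = 77410.10125 * 4604 * 0.000095 ≈ 33858 N (5 s.f.)

33858 N


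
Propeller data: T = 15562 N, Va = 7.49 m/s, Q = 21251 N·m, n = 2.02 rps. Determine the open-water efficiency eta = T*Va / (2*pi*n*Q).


Formula: eta = T * Va / (2 * pi * n * Q)
Step 1 — numerator = T * Va = 15562 * 7.49 = 116559.38
Step 2 — 2 * pi * n = 2 * pi * 2.02 = 12.692034
Step 3 — denominator = 12.692034 * 21251 = 269718.41
Step 4 — eta = 116559.38 / 269718.41 ≈ 0.43215 (5 s.f.)

0.43215


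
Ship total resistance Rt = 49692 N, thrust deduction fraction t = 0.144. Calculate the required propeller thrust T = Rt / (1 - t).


Formula: T = Rt / (1 - t)
Step 1 — (1 - t) = 1 - 0.144 = 0.856
Step 2 — T = 49692 / 0.856 ≈ 58051 N (5 s.f.)

58051 N


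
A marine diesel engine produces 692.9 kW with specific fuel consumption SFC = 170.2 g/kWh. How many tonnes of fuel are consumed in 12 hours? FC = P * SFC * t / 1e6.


Formula: FC (tonnes) = P * SFC * t / 1,000,000
Step 1 — P * SFC * t = 692.9 * 170.2 * 12 = 1415178.96 g
Step 2 — FC (tonnes) = 1415178.96 / 1,000,000 ≈ 1.4152 tonnes (5 s.f.)

1.4152 tonnes


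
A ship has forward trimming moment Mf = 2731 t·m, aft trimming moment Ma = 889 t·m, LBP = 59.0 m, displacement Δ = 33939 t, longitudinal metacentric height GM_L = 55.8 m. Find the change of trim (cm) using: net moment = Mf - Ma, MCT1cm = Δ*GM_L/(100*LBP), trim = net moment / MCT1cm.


Formula: net trimming moment = Mf - Ma; MCT1cm = Δ*GM_L/(100*LBP); trim = net moment / MCT1cm
Step 1 — net trimming moment = 2731 - 889 = 1842 t·m
Step 2 — MCT1cm = 33939 * 55.8 / (100 * 59.0) = 320.9824 t·m/cm
Step 3 — trim = 1842 / 320.9824 ≈ 5.7386 cm (5 s.f.)

5.7386 cm


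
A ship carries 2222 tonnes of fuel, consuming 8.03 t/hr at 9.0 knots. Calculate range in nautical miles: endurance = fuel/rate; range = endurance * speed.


Formula: endurance = fuel / rate; range = endurance * speed
Step 1 — endurance = 2222 / 8.03 = 276.7123 hours
Step 2 — range = 276.7123 * 9.0 ≈ 2490.4 nautical miles (5 s.f.)

2490.4 NM


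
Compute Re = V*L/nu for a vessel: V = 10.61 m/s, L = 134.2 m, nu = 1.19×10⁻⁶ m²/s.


Formula: Re = V * L / nu
Step 1 — V * L = 10.61 * 134.2 = 1423.862 m^2/s
Step 2 — Re = 1423.862 / 1.19e-6 = 1.20e+09

1.20e+09


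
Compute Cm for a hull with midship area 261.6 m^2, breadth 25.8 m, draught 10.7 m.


Formula: Cm = Am / (B * T)
Step 1 — B * T = 25.8 * 10.7 = 276.06 m^2
Step 2 — Cm = 261.6 / 276.06 ≈ 0.94762 (5 s.f.)

0.94762


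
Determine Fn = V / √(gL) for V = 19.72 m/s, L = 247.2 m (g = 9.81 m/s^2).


Formula: Fn = V / sqrt(g * L)
Step 1 — g * L = 9.81 * 247.2 = 2425.032
Step 2 — sqrt(g * L) = sqrt(2425.032) = 49.244614
Step 3 — Fn = 19.72 / 49.244614 ≈ 0.40045 (5 s.f.)

0.40045


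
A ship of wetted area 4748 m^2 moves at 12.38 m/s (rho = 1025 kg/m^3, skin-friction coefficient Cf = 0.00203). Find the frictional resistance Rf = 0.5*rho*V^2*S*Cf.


Formula: Rf = 0.5 * rho * V^2 * S * Cf
Step 1 — V^2 = 12.38^2 = 153.2644
Step 2 — 0.5 * rho * V^2 = 0.5 * 1025 * 153.2644 = 78548.005
Step 3 — Rf = 78548.005 * 4748 * 0.00203 ≈ 757080 N (5 s.f.)

757080 N


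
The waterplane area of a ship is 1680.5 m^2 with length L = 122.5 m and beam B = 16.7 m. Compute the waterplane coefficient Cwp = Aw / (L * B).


Formula: Cwp = Aw / (L * B)
Step 1 — L * B = 122.5 * 16.7 = 2045.75 m^2
Step 2 — Cwp = 1680.5 / 2045.75 ≈ 0.82146 (5 s.f.)

0.82146


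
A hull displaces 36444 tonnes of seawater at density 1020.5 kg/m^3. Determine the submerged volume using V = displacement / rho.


Formula: V = mass / rho
Step 1 — convert tonnes to kg: 36444 t * 1000 = 36444000 kg
Step 2 — V = 36444000 / 1020.5 ≈ 35712 m^3 (5 s.f.)

35712 m^3


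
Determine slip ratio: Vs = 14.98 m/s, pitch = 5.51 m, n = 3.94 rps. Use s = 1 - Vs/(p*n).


Formula: s = 1 - Vs / (p * n)
Step 1 — p * n = 5.51 * 3.94 = 21.7094
Step 2 — Vs / (p*n) = 14.98 / 21.7094 = 0.690024 (6 d.p.)
Step 3 — s = 1 - 0.690024 = 0.309976

0.309976


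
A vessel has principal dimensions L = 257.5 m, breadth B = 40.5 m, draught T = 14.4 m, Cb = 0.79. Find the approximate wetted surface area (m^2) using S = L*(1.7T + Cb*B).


Formula: S = 1.7*L*T + V/T with V = Cb*L*B*T, i.e. S = L * (1.7*T + Cb*B)
Step 1 — 1.7*T = 1.7 * 14.4 = 24.48 m
Step 2 — Cb*B = 0.79 * 40.5 = 31.995 m
Step 3 — 1.7*T + Cb*B = 24.48 + 31.995 = 56.475 m
Step 4 — S = 257.5 * 56.475 ≈ 14542 m^2 (5 s.f.)

14542 m^2


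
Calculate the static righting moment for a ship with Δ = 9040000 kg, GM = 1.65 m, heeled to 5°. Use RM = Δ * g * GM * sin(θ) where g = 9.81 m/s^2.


Formula: GZ = GM * sin(theta); RM = disp * g * GZ
Step 1 — GZ = 1.65 * sin(5°) = 1.65 * 0.087156 = 0.143807 m
Step 2 — RM = 9040000 * 9.81 * 0.143807 ≈ 12753000 N·m (5 s.f.)

12753000 N·m


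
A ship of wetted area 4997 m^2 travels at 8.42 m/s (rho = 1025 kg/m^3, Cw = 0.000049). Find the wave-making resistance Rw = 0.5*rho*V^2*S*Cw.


Formula: Rw = 0.5 * rho * V^2 * S * Cw
Step 1 — V^2 = 8.42^2 = 70.8964
Step 2 — 0.5 * rho * V^2 = 0.5 * 1025 * 70.8964 = 36334.405
Step 3 — Rw = 36334.405 * 4997 * 0.000049 ≈ 8896.6 N (5 s.f.)

8896.6 N


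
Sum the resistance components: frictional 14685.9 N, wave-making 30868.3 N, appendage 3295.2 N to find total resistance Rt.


Formula: Rt = Rf + Rw + Ra
Substituting: Rt = 14685.9 + 30868.3 + 3295.2
Result: Rt = 48849.4 N

48849.4 N


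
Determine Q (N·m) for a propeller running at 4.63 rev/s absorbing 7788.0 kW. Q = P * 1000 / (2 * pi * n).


Formula: Q = P_W / (2 * pi * n)
Step 1 — P_W = 7788.0 kW * 1000 = 7788000.0 W
Step 2 — 2 * pi * n = 2 * pi * 4.63 = 29.091148
Step 3 — Q = 7788000.0 / 29.091148 ≈ 267710 N·m (5 s.f.)

267710 N·m


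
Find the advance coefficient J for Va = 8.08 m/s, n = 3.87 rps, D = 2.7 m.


Formula: J = Va / (n * D)
Step 1 — n * D = 3.87 * 2.7 = 10.449
Step 2 — J = 8.08 / 10.449 ≈ 0.77328 (5 s.f.)

0.77328


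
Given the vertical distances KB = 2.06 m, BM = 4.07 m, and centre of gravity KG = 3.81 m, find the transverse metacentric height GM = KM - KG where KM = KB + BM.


Formula: GM = KB + BM - KG
Step 1 — KM = KB + BM = 2.06 + 4.07 = 6.13 m
Step 2 — GM = KM - KG = 6.13 - 3.81 = 2.32 m

2.32 m


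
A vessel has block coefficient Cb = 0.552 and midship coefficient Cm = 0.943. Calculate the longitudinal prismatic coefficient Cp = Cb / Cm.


Formula: Cp = Cb / Cm
Substituting: Cp = 0.552 / 0.943
Result: Cp ≈ 0.58537 (5 s.f.)

0.58537


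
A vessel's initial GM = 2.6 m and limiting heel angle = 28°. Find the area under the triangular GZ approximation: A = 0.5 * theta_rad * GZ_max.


Formula: GZ_max = GM * sin(theta); Area = 0.5 * theta_rad * GZ_max
Step 1 — GZ_max = 2.6 * sin(28°) = 2.6 * 0.469472 = 1.220627 m
Step 2 — theta_rad = 28 * pi/180 = 0.488692 rad
Step 3 — Area = 0.5 * 0.488692 * 1.220627 ≈ 0.29826 m·rad (5 s.f.)

0.29826 m·rad


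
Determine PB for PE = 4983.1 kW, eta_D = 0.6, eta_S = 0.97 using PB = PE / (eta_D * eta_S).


Formula: PB = PE / (eta_D * eta_S)
Step 1 — combined efficiency = eta_D * eta_S = 0.6 * 0.97 = 0.582
Step 2 — PB = 4983.1 / 0.582 ≈ 8562.0 kW (5 s.f.)

8562.0 kW


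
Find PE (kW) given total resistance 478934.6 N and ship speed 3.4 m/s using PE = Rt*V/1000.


Formula: PE = Rt * V / 1000 (kW)
Step 1 — PE (W) = 478934.6 * 3.4 = 1628377.64 W
Step 2 — PE (kW) = 1628377.64 / 1000 ≈ 1628.4 kW (5 s.f.)

1628.4 kW


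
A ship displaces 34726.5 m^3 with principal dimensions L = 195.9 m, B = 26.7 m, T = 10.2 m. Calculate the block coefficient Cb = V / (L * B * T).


Formula: Cb = V / (L * B * T)
Step 1 — L * B * T = 195.9 * 26.7 * 10.2 = 53351.406 m^3
Step 2 — Cb = 34726.5 / 53351.406 ≈ 0.65090 (5 s.f.)

0.65090


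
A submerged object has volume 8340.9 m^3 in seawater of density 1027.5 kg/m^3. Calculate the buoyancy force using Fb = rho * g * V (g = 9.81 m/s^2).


Formula: Fb = rho * g * V
Substituting: Fb = 1027.5 * 9.81 * 8340.9
Intermediate: 1027.5 * 9.81 = 10079.775
Result: Fb = 10079.775 * 8340.9 ≈ 84074000 N (5 s.f.)

84074000 N


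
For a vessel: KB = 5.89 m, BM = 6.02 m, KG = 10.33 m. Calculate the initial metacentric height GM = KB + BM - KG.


Formula: GM = KB + BM - KG
Step 1 — KM = KB + BM = 5.89 + 6.02 = 11.91 m
Step 2 — GM = KM - KG = 11.91 - 10.33 = 1.58 m

1.58 m


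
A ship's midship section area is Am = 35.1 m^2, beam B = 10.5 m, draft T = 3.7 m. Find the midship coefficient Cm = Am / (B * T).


Formula: Cm = Am / (B * T)
Step 1 — B * T = 10.5 * 3.7 = 38.85 m^2
Step 2 — Cm = 35.1 / 38.85 ≈ 0.90347 (5 s.f.)

0.90347


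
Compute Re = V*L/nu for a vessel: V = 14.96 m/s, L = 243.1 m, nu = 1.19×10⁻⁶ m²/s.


Formula: Re = V * L / nu
Step 1 — V * L = 14.96 * 243.1 = 3636.776 m^2/s
Step 2 — Re = 3636.776 / 1.19e-6 = 3.06e+09

3.06e+09


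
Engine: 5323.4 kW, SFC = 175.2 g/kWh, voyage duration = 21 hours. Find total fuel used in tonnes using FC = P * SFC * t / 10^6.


Formula: FC (tonnes) = P * SFC * t / 1,000,000
Step 1 — P * SFC * t = 5323.4 * 175.2 * 21 = 19585853.28 g
Step 2 — FC (tonnes) = 19585853.28 / 1,000,000 ≈ 19.586 tonnes (5 s.f.)

19.586 tonnes


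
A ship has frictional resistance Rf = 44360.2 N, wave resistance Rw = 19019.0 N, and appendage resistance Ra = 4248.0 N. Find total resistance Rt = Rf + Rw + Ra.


Formula: Rt = Rf + Rw + Ra
Substituting: Rt = 44360.2 + 19019.0 + 4248.0
Result: Rt = 67627.2 N

67627.2 N


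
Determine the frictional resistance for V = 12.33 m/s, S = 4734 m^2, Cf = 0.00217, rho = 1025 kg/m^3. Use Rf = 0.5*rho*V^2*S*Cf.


Formula: Rf = 0.5 * rho * V^2 * S * Cf
Step 1 — V^2 = 12.33^2 = 152.0289
Step 2 — 0.5 * rho * V^2 = 0.5 * 1025 * 152.0289 = 77914.81125
Step 3 — Rf = 77914.81125 * 4734 * 0.00217 ≈ 800400 N (5 s.f.)

800400 N


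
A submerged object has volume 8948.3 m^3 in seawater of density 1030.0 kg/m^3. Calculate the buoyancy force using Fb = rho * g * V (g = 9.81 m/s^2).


Formula: Fb = rho * g * V
Substituting: Fb = 1030.0 * 9.81 * 8948.3
Intermediate: 1030.0 * 9.81 = 10104.3
Result: Fb = 10104.3 * 8948.3 ≈ 90416000 N (5 s.f.)

90416000 N


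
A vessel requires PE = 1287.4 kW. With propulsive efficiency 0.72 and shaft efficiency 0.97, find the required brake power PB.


Formula: PB = PE / (eta_D * eta_S)
Step 1 — combined efficiency = eta_D * eta_S = 0.72 * 0.97 = 0.6984
Step 2 — PB = 1287.4 / 0.6984 ≈ 1843.4 kW (5 s.f.)

1843.4 kW


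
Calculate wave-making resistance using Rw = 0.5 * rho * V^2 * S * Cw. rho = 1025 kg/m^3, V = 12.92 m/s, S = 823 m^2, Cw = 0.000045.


Formula: Rw = 0.5 * rho * V^2 * S * Cw
Step 1 — V^2 = 12.92^2 = 166.9264
Step 2 — 0.5 * rho * V^2 = 0.5 * 1025 * 166.9264 = 85549.78
Step 3 — Rw = 85549.78 * 823 * 0.000045 ≈ 3168.3 N (5 s.f.)

3168.3 N


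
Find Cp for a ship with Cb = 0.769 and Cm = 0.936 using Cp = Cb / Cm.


Formula: Cp = Cb / Cm
Substituting: Cp = 0.769 / 0.936
Result: Cp ≈ 0.82158 (5 s.f.)

0.82158


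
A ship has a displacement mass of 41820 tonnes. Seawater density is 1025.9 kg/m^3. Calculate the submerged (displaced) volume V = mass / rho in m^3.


Formula: V = mass / rho
Step 1 — convert tonnes to kg: 41820 t * 1000 = 41820000 kg
Step 2 — V = 41820000 / 1025.9 ≈ 40764 m^3 (5 s.f.)

40764 m^3


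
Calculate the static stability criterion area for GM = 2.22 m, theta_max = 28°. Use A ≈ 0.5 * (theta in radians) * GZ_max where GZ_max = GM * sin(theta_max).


Formula: GZ_max = GM * sin(theta); Area = 0.5 * theta_rad * GZ_max
Step 1 — GZ_max = 2.22 * sin(28°) = 2.22 * 0.469472 = 1.042228 m
Step 2 — theta_rad = 28 * pi/180 = 0.488692 rad
Step 3 — Area = 0.5 * 0.488692 * 1.042228 ≈ 0.25466 m·rad (5 s.f.)

0.25466 m·rad


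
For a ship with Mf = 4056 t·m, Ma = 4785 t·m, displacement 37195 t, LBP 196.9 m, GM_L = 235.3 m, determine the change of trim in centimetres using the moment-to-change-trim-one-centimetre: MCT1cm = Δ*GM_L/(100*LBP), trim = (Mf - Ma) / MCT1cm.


Formula: net trimming moment = Mf - Ma; MCT1cm = Δ*GM_L/(100*LBP); trim = net moment / MCT1cm
Step 1 — net trimming moment = 4056 - 4785 = -729 t·m
Step 2 — MCT1cm = 37195 * 235.3 / (100 * 196.9) = 444.4888 t·m/cm
Step 3 — trim = -729 / 444.4888 ≈ -1.6401 cm (5 s.f.)

-1.6401 cm


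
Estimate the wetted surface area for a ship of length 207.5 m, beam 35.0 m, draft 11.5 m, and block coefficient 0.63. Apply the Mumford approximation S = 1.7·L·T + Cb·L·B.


Formula: S = 1.7*L*T + V/T with V = Cb*L*B*T, i.e. S = L * (1.7*T + Cb*B)
Step 1 — 1.7*T = 1.7 * 11.5 = 19.55 m
Step 2 — Cb*B = 0.63 * 35.0 = 22.05 m
Step 3 — 1.7*T + Cb*B = 19.55 + 22.05 = 41.6 m
Step 4 — S = 207.5 * 41.6 ≈ 8632.0 m^2 (5 s.f.)

8632.0 m^2


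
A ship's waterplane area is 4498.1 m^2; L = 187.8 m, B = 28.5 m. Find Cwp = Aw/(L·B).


Formula: Cwp = Aw / (L * B)
Step 1 — L * B = 187.8 * 28.5 = 5352.3 m^2
Step 2 — Cwp = 4498.1 / 5352.3 ≈ 0.84041 (5 s.f.)

0.84041


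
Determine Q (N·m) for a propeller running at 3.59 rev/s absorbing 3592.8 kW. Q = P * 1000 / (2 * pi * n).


Formula: Q = P_W / (2 * pi * n)
Step 1 — P_W = 3592.8 kW * 1000 = 3592800.0 W
Step 2 — 2 * pi * n = 2 * pi * 3.59 = 22.556635
Step 3 — Q = 3592800.0 / 22.556635 ≈ 159280 N·m (5 s.f.)

159280 N·m


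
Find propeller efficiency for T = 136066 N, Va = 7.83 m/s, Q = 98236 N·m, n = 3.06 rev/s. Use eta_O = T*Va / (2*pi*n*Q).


Formula: eta = T * Va / (2 * pi * n * Q)
Step 1 — numerator = T * Va = 136066 * 7.83 = 1065396.78
Step 2 — 2 * pi * n = 2 * pi * 3.06 = 19.226547
Step 3 — denominator = 19.226547 * 98236 = 1888739.07
Step 4 — eta = 1065396.78 / 1888739.07 ≈ 0.56408 (5 s.f.)

0.56408


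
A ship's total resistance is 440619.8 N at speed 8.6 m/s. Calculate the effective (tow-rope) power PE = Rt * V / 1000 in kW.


Formula: PE = Rt * V / 1000 (kW)
Step 1 — PE (W) = 440619.8 * 8.6 = 3789330.28 W
Step 2 — PE (kW) = 3789330.28 / 1000 ≈ 3789.3 kW (5 s.f.)

3789.3 kW


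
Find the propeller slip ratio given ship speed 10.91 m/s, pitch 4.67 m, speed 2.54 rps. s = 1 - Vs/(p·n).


Formula: s = 1 - Vs / (p * n)
Step 1 — p * n = 4.67 * 2.54 = 11.8618
Step 2 — Vs / (p*n) = 10.91 / 11.8618 = 0.919759 (6 d.p.)
Step 3 — s = 1 - 0.919759 = 0.080241

0.080241


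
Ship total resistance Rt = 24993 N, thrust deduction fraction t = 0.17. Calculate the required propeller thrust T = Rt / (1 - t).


Formula: T = Rt / (1 - t)
Step 1 — (1 - t) = 1 - 0.17 = 0.83
Step 2 — T = 24993 / 0.83 ≈ 30112 N (5 s.f.)

30112 N


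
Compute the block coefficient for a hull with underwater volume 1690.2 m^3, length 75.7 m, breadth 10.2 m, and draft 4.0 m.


Formula: Cb = V / (L * B * T)
Step 1 — L * B * T = 75.7 * 10.2 * 4.0 = 3088.56 m^3
Step 2 — Cb = 1690.2 / 3088.56 ≈ 0.54725 (5 s.f.)

0.54725


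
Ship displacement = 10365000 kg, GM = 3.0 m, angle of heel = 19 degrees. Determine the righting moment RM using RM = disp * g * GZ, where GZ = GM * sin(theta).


Formula: GZ = GM * sin(theta); RM = disp * g * GZ
Step 1 — GZ = 3.0 * sin(19°) = 3.0 * 0.325568 = 0.976704 m
Step 2 — RM = 10365000 * 9.81 * 0.976704 ≈ 99312000 N·m (5 s.f.)

99312000 N·m


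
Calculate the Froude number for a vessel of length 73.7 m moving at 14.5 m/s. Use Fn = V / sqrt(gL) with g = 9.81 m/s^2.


Formula: Fn = V / sqrt(g * L)
Step 1 — g * L = 9.81 * 73.7 = 722.997
Step 2 — sqrt(g * L) = sqrt(722.997) = 26.888604
Step 3 — Fn = 14.5 / 26.888604 ≈ 0.53926 (5 s.f.)

0.53926


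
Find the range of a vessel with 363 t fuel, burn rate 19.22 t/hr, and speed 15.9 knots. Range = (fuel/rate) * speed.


Formula: endurance = fuel / rate; range = endurance * speed
Step 1 — endurance = 363 / 19.22 = 18.8866 hours
Step 2 — range = 18.8866 * 15.9 ≈ 300.30 nautical miles (5 s.f.)

300.30 NM


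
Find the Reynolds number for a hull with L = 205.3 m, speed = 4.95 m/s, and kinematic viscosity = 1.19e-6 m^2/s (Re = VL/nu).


Formula: Re = V * L / nu
Step 1 — V * L = 4.95 * 205.3 = 1016.235 m^2/s
Step 2 — Re = 1016.235 / 1.19e-6 = 8.54e+08

8.54e+08


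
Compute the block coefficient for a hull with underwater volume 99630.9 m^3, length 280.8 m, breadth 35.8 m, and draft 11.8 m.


Formula: Cb = V / (L * B * T)
Step 1 — L * B * T = 280.8 * 35.8 * 11.8 = 118621.152 m^3
Step 2 — Cb = 99630.9 / 118621.152 ≈ 0.83991 (5 s.f.)

0.83991


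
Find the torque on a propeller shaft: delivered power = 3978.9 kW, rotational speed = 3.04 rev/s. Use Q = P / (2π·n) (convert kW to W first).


Formula: Q = P_W / (2 * pi * n)
Step 1 — P_W = 3978.9 kW * 1000 = 3978900.0 W
Step 2 — 2 * pi * n = 2 * pi * 3.04 = 19.100883
Step 3 — Q = 3978900.0 / 19.100883 ≈ 208310 N·m (5 s.f.)

208310 N·m


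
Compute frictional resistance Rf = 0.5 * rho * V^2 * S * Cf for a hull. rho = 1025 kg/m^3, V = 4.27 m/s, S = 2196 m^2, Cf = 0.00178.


Formula: Rf = 0.5 * rho * V^2 * S * Cf
Step 1 — V^2 = 4.27^2 = 18.2329
Step 2 — 0.5 * rho * V^2 = 0.5 * 1025 * 18.2329 = 9344.36125
Step 3 — Rf = 9344.36125 * 2196 * 0.00178 ≈ 36526 N (5 s.f.)

36526 N


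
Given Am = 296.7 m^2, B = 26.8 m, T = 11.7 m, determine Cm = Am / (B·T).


Formula: Cm = Am / (B * T)
Step 1 — B * T = 26.8 * 11.7 = 313.56 m^2
Step 2 — Cm = 296.7 / 313.56 ≈ 0.94623 (5 s.f.)

0.94623


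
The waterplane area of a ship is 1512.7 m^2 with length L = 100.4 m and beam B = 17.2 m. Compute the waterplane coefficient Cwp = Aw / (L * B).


Formula: Cwp = Aw / (L * B)
Step 1 — L * B = 100.4 * 17.2 = 1726.88 m^2
Step 2 — Cwp = 1512.7 / 1726.88 ≈ 0.87597 (5 s.f.)

0.87597


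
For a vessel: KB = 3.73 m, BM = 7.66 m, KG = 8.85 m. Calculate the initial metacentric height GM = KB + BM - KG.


Formula: GM = KB + BM - KG
Step 1 — KM = KB + BM = 3.73 + 7.66 = 11.39 m
Step 2 — GM = KM - KG = 11.39 - 8.85 = 2.54 m

2.54 m


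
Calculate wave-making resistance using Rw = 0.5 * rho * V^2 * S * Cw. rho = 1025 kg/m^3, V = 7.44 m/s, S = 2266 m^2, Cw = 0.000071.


Formula: Rw = 0.5 * rho * V^2 * S * Cw
Step 1 — V^2 = 7.44^2 = 55.3536
Step 2 — 0.5 * rho * V^2 = 0.5 * 1025 * 55.3536 = 28368.72
Step 3 — Rw = 28368.72 * 2266 * 0.000071 ≈ 4564.1 N (5 s.f.)

4564.1 N


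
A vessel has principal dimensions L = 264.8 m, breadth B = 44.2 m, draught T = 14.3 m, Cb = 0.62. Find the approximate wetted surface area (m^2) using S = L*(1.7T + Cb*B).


Formula: S = 1.7*L*T + V/T with V = Cb*L*B*T, i.e. S = L * (1.7*T + Cb*B)
Step 1 — 1.7*T = 1.7 * 14.3 = 24.31 m
Step 2 — Cb*B = 0.62 * 44.2 = 27.404 m
Step 3 — 1.7*T + Cb*B = 24.31 + 27.404 = 51.714 m
Step 4 — S = 264.8 * 51.714 ≈ 13694 m^2 (5 s.f.)

13694 m^2


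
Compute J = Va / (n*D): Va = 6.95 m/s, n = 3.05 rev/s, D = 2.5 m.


Formula: J = Va / (n * D)
Step 1 — n * D = 3.05 * 2.5 = 7.625
Step 2 — J = 6.95 / 7.625 ≈ 0.91148 (5 s.f.)

0.91148


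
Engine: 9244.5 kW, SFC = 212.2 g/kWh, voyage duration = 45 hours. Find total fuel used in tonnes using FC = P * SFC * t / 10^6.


Formula: FC (tonnes) = P * SFC * t / 1,000,000
Step 1 — P * SFC * t = 9244.5 * 212.2 * 45 = 88275730.5 g
Step 2 — FC (tonnes) = 88275730.5 / 1,000,000 ≈ 88.276 tonnes (5 s.f.)

88.276 tonnes


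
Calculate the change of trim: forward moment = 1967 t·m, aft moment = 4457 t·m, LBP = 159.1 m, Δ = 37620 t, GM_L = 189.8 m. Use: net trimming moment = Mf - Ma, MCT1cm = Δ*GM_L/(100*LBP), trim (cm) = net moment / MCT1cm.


Formula: net trimming moment = Mf - Ma; MCT1cm = Δ*GM_L/(100*LBP); trim = net moment / MCT1cm
Step 1 — net trimming moment = 1967 - 4457 = -2490 t·m
Step 2 — MCT1cm = 37620 * 189.8 / (100 * 159.1) = 448.7917 t·m/cm
Step 3 — trim = -2490 / 448.7917 ≈ -5.5482 cm (5 s.f.)

-5.5482 cm


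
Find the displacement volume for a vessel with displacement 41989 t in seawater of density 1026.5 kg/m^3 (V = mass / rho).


Formula: V = mass / rho
Step 1 — convert tonnes to kg: 41989 t * 1000 = 41989000 kg
Step 2 — V = 41989000 / 1026.5 ≈ 40905 m^3 (5 s.f.)

40905 m^3


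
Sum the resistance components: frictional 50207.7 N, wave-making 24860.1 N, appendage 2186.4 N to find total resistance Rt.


Formula: Rt = Rf + Rw + Ra
Substituting: Rt = 50207.7 + 24860.1 + 2186.4
Result: Rt = 77254.2 N

77254.2 N


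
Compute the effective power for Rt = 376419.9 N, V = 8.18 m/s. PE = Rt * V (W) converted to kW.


Formula: PE = Rt * V / 1000 (kW)
Step 1 — PE (W) = 376419.9 * 8.18 = 3079114.782 W
Step 2 — PE (kW) = 3079114.782 / 1000 ≈ 3079.1 kW (5 s.f.)

3079.1 kW


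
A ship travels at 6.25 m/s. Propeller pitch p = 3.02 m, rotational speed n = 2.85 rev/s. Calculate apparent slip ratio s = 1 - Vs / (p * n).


Formula: s = 1 - Vs / (p * n)
Step 1 — p * n = 3.02 * 2.85 = 8.607
Step 2 — Vs / (p*n) = 6.25 / 8.607 = 0.726153 (6 d.p.)
Step 3 — s = 1 - 0.726153 = 0.273847

0.273847


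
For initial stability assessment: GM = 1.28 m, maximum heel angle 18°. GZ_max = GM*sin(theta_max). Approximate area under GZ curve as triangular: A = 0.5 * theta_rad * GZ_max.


Formula: GZ_max = GM * sin(theta); Area = 0.5 * theta_rad * GZ_max
Step 1 — GZ_max = 1.28 * sin(18°) = 1.28 * 0.309017 = 0.395542 m
Step 2 — theta_rad = 18 * pi/180 = 0.314159 rad
Step 3 — Area = 0.5 * 0.314159 * 0.395542 ≈ 0.062132 m·rad (5 s.f.)

0.062132 m·rad


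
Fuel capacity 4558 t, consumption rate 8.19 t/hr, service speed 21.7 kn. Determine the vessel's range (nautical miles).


Formula: endurance = fuel / rate; range = endurance * speed
Step 1 — endurance = 4558 / 8.19 = 556.5324 hours
Step 2 — range = 556.5324 * 21.7 ≈ 12077 nautical miles (5 s.f.)

12077 NM


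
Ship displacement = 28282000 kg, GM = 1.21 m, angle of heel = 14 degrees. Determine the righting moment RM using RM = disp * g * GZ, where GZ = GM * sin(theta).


Formula: GZ = GM * sin(theta); RM = disp * g * GZ
Step 1 — GZ = 1.21 * sin(14°) = 1.21 * 0.241922 = 0.292726 m
Step 2 — RM = 28282000 * 9.81 * 0.292726 ≈ 81216000 N·m (5 s.f.)

81216000 N·m


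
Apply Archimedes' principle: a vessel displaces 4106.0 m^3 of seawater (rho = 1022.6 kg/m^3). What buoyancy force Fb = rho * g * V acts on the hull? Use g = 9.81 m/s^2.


Formula: Fb = rho * g * V
Substituting: Fb = 1022.6 * 9.81 * 4106.0
Intermediate: 1022.6 * 9.81 = 10031.706
Result: Fb = 10031.706 * 4106.0 ≈ 41190000 N (5 s.f.)

41190000 N


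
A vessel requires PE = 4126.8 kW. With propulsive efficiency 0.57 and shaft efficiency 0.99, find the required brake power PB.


Formula: PB = PE / (eta_D * eta_S)
Step 1 — combined efficiency = eta_D * eta_S = 0.57 * 0.99 = 0.5643
Step 2 — PB = 4126.8 / 0.5643 ≈ 7313.1 kW (5 s.f.)

7313.1 kW


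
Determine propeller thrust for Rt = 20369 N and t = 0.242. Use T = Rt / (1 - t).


Formula: T = Rt / (1 - t)
Step 1 — (1 - t) = 1 - 0.242 = 0.758
Step 2 — T = 20369 / 0.758 ≈ 26872 N (5 s.f.)

26872 N


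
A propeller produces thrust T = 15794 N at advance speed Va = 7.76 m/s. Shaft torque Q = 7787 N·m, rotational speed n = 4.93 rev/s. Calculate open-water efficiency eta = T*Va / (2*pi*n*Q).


Formula: eta = T * Va / (2 * pi * n * Q)
Step 1 — numerator = T * Va = 15794 * 7.76 = 122561.44
Step 2 — 2 * pi * n = 2 * pi * 4.93 = 30.976104
Step 3 — denominator = 30.976104 * 7787 = 241210.92
Step 4 — eta = 122561.44 / 241210.92 ≈ 0.50811 (5 s.f.)

0.50811


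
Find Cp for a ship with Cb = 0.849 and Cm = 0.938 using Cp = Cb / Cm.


Formula: Cp = Cb / Cm
Substituting: Cp = 0.849 / 0.938
Result: Cp ≈ 0.90512 (5 s.f.)

0.90512


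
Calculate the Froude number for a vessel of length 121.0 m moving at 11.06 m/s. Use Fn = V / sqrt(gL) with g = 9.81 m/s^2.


Formula: Fn = V / sqrt(g * L)
Step 1 — g * L = 9.81 * 121.0 = 1187.01
Step 2 — sqrt(g * L) = sqrt(1187.01) = 34.453011
Step 3 — Fn = 11.06 / 34.453011 ≈ 0.32102 (5 s.f.)

0.32102


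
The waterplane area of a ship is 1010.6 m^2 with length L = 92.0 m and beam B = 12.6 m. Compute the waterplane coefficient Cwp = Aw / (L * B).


Formula: Cwp = Aw / (L * B)
Step 1 — L * B = 92.0 * 12.6 = 1159.2 m^2
Step 2 — Cwp = 1010.6 / 1159.2 ≈ 0.87181 (5 s.f.)

0.87181


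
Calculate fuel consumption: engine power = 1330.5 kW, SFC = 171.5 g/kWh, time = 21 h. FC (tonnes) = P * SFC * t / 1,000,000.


Formula: FC (tonnes) = P * SFC * t / 1,000,000
Step 1 — P * SFC * t = 1330.5 * 171.5 * 21 = 4791795.75 g
Step 2 — FC (tonnes) = 4791795.75 / 1,000,000 ≈ 4.7918 tonnes (5 s.f.)

4.7918 tonnes


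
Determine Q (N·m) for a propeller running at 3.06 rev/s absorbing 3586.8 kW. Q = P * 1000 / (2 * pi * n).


Formula: Q = P_W / (2 * pi * n)
Step 1 — P_W = 3586.8 kW * 1000 = 3586800.0 W
Step 2 — 2 * pi * n = 2 * pi * 3.06 = 19.226547
Step 3 — Q = 3586800.0 / 19.226547 ≈ 186550 N·m (5 s.f.)

186550 N·m


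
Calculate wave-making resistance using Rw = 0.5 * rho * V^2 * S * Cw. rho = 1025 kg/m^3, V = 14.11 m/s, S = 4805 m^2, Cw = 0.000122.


Formula: Rw = 0.5 * rho * V^2 * S * Cw
Step 1 — V^2 = 14.11^2 = 199.0921
Step 2 — 0.5 * rho * V^2 = 0.5 * 1025 * 199.0921 = 102034.70125
Step 3 — Rw = 102034.70125 * 4805 * 0.000122 ≈ 59814 N (5 s.f.)

59814 N


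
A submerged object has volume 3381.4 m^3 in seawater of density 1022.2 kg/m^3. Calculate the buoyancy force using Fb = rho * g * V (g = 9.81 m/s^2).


Formula: Fb = rho * g * V
Substituting: Fb = 1022.2 * 9.81 * 3381.4
Intermediate: 1022.2 * 9.81 = 10027.782
Result: Fb = 10027.782 * 3381.4 ≈ 33908000 N (5 s.f.)

33908000 N


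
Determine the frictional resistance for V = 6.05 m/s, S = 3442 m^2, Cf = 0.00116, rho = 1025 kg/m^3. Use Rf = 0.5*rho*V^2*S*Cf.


Formula: Rf = 0.5 * rho * V^2 * S * Cf
Step 1 — V^2 = 6.05^2 = 36.6025
Step 2 — 0.5 * rho * V^2 = 0.5 * 1025 * 36.6025 = 18758.78125
Step 3 — Rf = 18758.78125 * 3442 * 0.00116 ≈ 74899 N (5 s.f.)

74899 N


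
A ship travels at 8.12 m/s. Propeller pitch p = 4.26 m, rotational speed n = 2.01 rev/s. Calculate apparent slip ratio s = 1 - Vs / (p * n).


Formula: s = 1 - Vs / (p * n)
Step 1 — p * n = 4.26 * 2.01 = 8.5626
Step 2 — Vs / (p*n) = 8.12 / 8.5626 = 0.94831 (6 d.p.)
Step 3 — s = 1 - 0.94831 = 0.05169

0.05169


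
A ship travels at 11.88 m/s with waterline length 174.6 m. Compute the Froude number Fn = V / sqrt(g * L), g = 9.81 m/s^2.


Formula: Fn = V / sqrt(g * L)
Step 1 — g * L = 9.81 * 174.6 = 1712.826
Step 2 — sqrt(g * L) = sqrt(1712.826) = 41.386302
Step 3 — Fn = 11.88 / 41.386302 ≈ 0.28705 (5 s.f.)

0.28705


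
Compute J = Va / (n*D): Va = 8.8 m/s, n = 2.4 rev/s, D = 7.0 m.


Formula: J = Va / (n * D)
Step 1 — n * D = 2.4 * 7.0 = 16.8
Step 2 — J = 8.8 / 16.8 ≈ 0.52381 (5 s.f.)

0.52381


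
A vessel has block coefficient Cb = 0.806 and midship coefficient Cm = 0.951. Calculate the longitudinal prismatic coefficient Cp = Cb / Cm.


Formula: Cp = Cb / Cm
Substituting: Cp = 0.806 / 0.951
Result: Cp ≈ 0.84753 (5 s.f.)

0.84753


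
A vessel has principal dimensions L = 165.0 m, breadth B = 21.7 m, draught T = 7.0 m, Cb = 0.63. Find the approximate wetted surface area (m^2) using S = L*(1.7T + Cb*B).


Formula: S = 1.7*L*T + V/T with V = Cb*L*B*T, i.e. S = L * (1.7*T + Cb*B)
Step 1 — 1.7*T = 1.7 * 7.0 = 11.9 m
Step 2 — Cb*B = 0.63 * 21.7 = 13.671 m
Step 3 — 1.7*T + Cb*B = 11.9 + 13.671 = 25.571 m
Step 4 — S = 165.0 * 25.571 ≈ 4219.2 m^2 (5 s.f.)

4219.2 m^2


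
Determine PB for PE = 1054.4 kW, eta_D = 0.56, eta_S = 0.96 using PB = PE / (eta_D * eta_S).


Formula: PB = PE / (eta_D * eta_S)
Step 1 — combined efficiency = eta_D * eta_S = 0.56 * 0.96 = 0.5376
Step 2 — PB = 1054.4 / 0.5376 ≈ 1961.3 kW (5 s.f.)

1961.3 kW


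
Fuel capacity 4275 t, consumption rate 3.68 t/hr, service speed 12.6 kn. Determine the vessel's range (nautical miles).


Formula: endurance = fuel / rate; range = endurance * speed
Step 1 — endurance = 4275 / 3.68 = 1161.6848 hours
Step 2 — range = 1161.6848 * 12.6 ≈ 14637 nautical miles (5 s.f.)

14637 NM


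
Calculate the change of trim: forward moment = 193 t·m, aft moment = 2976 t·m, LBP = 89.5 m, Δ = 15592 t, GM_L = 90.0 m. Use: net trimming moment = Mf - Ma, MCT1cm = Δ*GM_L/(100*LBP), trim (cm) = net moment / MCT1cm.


Formula: net trimming moment = Mf - Ma; MCT1cm = Δ*GM_L/(100*LBP); trim = net moment / MCT1cm
Step 1 — net trimming moment = 193 - 2976 = -2783 t·m
Step 2 — MCT1cm = 15592 * 90.0 / (100 * 89.5) = 156.7911 t·m/cm
Step 3 — trim = -2783 / 156.7911 ≈ -17.750 cm (5 s.f.)

-17.750 cm


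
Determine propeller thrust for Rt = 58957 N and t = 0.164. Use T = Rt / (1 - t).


Formula: T = Rt / (1 - t)
Step 1 — (1 - t) = 1 - 0.164 = 0.836
Step 2 — T = 58957 / 0.836 ≈ 70523 N (5 s.f.)

70523 N


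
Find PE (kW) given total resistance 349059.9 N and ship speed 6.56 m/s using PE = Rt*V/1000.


Formula: PE = Rt * V / 1000 (kW)
Step 1 — PE (W) = 349059.9 * 6.56 = 2289832.944 W
Step 2 — PE (kW) = 2289832.944 / 1000 ≈ 2289.8 kW (5 s.f.)

2289.8 kW


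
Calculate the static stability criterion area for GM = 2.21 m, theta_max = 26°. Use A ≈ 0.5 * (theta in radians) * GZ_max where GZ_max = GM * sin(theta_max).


Formula: GZ_max = GM * sin(theta); Area = 0.5 * theta_rad * GZ_max
Step 1 — GZ_max = 2.21 * sin(26°) = 2.21 * 0.438371 = 0.9688 m
Step 2 — theta_rad = 26 * pi/180 = 0.453786 rad
Step 3 — Area = 0.5 * 0.453786 * 0.9688 ≈ 0.21981 m·rad (5 s.f.)

0.21981 m·rad


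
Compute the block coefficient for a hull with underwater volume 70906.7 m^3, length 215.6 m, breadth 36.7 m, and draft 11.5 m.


Formula: Cb = V / (L * B * T)
Step 1 — L * B * T = 215.6 * 36.7 * 11.5 = 90993.98 m^3
Step 2 — Cb = 70906.7 / 90993.98 ≈ 0.77925 (5 s.f.)

0.77925


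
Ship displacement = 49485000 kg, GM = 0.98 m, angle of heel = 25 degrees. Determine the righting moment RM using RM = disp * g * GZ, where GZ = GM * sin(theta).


Formula: GZ = GM * sin(theta); RM = disp * g * GZ
Step 1 — GZ = 0.98 * sin(25°) = 0.98 * 0.422618 = 0.414166 m
Step 2 — RM = 49485000 * 9.81 * 0.414166 ≈ 201060000 N·m (5 s.f.)

201060000 N·m


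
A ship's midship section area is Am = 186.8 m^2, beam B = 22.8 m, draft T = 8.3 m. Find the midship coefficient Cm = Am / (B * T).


Formula: Cm = Am / (B * T)
Step 1 — B * T = 22.8 * 8.3 = 189.24 m^2
Step 2 — Cm = 186.8 / 189.24 ≈ 0.98711 (5 s.f.)

0.98711


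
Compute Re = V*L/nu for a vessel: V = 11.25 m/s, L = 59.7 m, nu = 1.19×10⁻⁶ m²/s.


Formula: Re = V * L / nu
Step 1 — V * L = 11.25 * 59.7 = 671.625 m^2/s
Step 2 — Re = 671.625 / 1.19e-6 = 5.64e+08

5.64e+08


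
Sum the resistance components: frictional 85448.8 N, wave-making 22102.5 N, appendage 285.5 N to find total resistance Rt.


Formula: Rt = Rf + Rw + Ra
Substituting: Rt = 85448.8 + 22102.5 + 285.5
Result: Rt = 107836.8 N

107836.8 N


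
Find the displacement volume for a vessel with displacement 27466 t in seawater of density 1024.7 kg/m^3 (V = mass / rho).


Formula: V = mass / rho
Step 1 — convert tonnes to kg: 27466 t * 1000 = 27466000 kg
Step 2 — V = 27466000 / 1024.7 ≈ 26804 m^3 (5 s.f.)

26804 m^3


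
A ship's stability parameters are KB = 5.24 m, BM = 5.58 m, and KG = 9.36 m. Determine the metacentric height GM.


Formula: GM = KB + BM - KG
Step 1 — KM = KB + BM = 5.24 + 5.58 = 10.82 m
Step 2 — GM = KM - KG = 10.82 - 9.36 = 1.46 m

1.46 m


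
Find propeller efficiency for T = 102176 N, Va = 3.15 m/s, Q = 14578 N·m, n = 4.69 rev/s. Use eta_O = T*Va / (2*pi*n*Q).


Formula: eta = T * Va / (2 * pi * n * Q)
Step 1 — numerator = T * Va = 102176 * 3.15 = 321854.4
Step 2 — 2 * pi * n = 2 * pi * 4.69 = 29.468139
Step 3 — denominator = 29.468139 * 14578 = 429586.53
Step 4 — eta = 321854.4 / 429586.53 ≈ 0.74922 (5 s.f.)

0.74922


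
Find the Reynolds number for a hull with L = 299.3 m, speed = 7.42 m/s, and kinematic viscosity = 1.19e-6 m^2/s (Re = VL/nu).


Formula: Re = V * L / nu
Step 1 — V * L = 7.42 * 299.3 = 2220.806 m^2/s
Step 2 — Re = 2220.806 / 1.19e-6 = 1.87e+09

1.87e+09


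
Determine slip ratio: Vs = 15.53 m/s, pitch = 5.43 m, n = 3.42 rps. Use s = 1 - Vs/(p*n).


Formula: s = 1 - Vs / (p * n)
Step 1 — p * n = 5.43 * 3.42 = 18.5706
Step 2 — Vs / (p*n) = 15.53 / 18.5706 = 0.836268 (6 d.p.)
Step 3 — s = 1 - 0.836268 = 0.163732

0.163732


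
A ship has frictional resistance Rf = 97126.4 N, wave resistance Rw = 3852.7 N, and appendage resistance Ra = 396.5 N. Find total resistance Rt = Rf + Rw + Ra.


Formula: Rt = Rf + Rw + Ra
Substituting: Rt = 97126.4 + 3852.7 + 396.5
Result: Rt = 101375.6 N

101375.6 N


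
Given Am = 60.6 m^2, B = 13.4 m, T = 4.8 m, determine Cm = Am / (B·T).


Formula: Cm = Am / (B * T)
Step 1 — B * T = 13.4 * 4.8 = 64.32 m^2
Step 2 — Cm = 60.6 / 64.32 ≈ 0.94216 (5 s.f.)

0.94216


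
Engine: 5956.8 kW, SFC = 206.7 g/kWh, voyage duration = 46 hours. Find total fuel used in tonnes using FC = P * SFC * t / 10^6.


Formula: FC (tonnes) = P * SFC * t / 1,000,000
Step 1 — P * SFC * t = 5956.8 * 206.7 * 46 = 56638445.76 g
Step 2 — FC (tonnes) = 56638445.76 / 1,000,000 ≈ 56.638 tonnes (5 s.f.)

56.638 tonnes


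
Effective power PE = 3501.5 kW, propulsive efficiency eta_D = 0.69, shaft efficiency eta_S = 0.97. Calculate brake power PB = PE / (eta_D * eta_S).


Formula: PB = PE / (eta_D * eta_S)
Step 1 — combined efficiency = eta_D * eta_S = 0.69 * 0.97 = 0.6693
Step 2 — PB = 3501.5 / 0.6693 ≈ 5231.6 kW (5 s.f.)

5231.6 kW


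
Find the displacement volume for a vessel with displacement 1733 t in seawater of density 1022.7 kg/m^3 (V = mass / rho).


Formula: V = mass / rho
Step 1 — convert tonnes to kg: 1733 t * 1000 = 1733000 kg
Step 2 — V = 1733000 / 1022.7 ≈ 1694.5 m^3 (5 s.f.)

1694.5 m^3


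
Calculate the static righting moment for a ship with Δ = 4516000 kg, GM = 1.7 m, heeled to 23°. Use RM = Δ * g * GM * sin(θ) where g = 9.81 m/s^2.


Formula: GZ = GM * sin(theta); RM = disp * g * GZ
Step 1 — GZ = 1.7 * sin(23°) = 1.7 * 0.390731 = 0.664243 m
Step 2 — RM = 4516000 * 9.81 * 0.664243 ≈ 29427000 N·m (5 s.f.)

29427000 N·m


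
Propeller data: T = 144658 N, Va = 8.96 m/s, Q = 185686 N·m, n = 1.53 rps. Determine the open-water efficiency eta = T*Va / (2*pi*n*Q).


Formula: eta = T * Va / (2 * pi * n * Q)
Step 1 — numerator = T * Va = 144658 * 8.96 = 1296135.68
Step 2 — 2 * pi * n = 2 * pi * 1.53 = 9.613274
Step 3 — denominator = 9.613274 * 185686 = 1785050.4
Step 4 — eta = 1296135.68 / 1785050.4 ≈ 0.72611 (5 s.f.)

0.72611


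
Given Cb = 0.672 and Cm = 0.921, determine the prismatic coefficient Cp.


Formula: Cp = Cb / Cm
Substituting: Cp = 0.672 / 0.921
Result: Cp ≈ 0.72964 (5 s.f.)

0.72964


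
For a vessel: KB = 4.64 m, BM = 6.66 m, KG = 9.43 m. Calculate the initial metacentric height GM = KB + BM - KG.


Formula: GM = KB + BM - KG
Step 1 — KM = KB + BM = 4.64 + 6.66 = 11.3 m
Step 2 — GM = KM - KG = 11.3 - 9.43 = 1.87 m

1.87 m


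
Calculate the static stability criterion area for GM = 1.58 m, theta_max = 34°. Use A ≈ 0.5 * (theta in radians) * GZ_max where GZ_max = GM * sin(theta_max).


Formula: GZ_max = GM * sin(theta); Area = 0.5 * theta_rad * GZ_max
Step 1 — GZ_max = 1.58 * sin(34°) = 1.58 * 0.559193 = 0.883525 m
Step 2 — theta_rad = 34 * pi/180 = 0.593412 rad
Step 3 — Area = 0.5 * 0.593412 * 0.883525 ≈ 0.26215 m·rad (5 s.f.)

0.26215 m·rad
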